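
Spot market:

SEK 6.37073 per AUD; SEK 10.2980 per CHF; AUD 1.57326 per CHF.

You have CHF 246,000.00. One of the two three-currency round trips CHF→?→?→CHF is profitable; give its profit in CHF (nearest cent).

Profitable loop is CHF → SEK → AUD → CHF:
CHF 246,000.00 × 10.2980 = SEK 2,533,308.00
SEK 2,533,308.00 ÷ 6.37073 = AUD 397,647.99
AUD 397,647.99 ÷ 1.57326 = CHF 252,754.15
Profit = CHF 252,754.15 − CHF 246,000.00

Profit: CHF 6,754.15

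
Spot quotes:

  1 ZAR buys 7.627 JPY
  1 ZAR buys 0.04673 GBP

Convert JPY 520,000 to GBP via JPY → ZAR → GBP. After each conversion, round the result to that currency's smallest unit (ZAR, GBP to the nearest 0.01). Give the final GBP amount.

JPY 520,000 ÷ 7.627 = ZAR 68,178.84
ZAR 68,178.84 × 0.04673 = GBP 3,186.00

GBP 3,186.00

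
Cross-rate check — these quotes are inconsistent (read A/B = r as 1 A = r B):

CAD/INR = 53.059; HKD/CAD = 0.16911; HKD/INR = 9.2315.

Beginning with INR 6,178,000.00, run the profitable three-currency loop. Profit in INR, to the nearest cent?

Profitable loop is INR → CAD → HKD → INR:
INR 6,178,000.00 ÷ 53.059 = CAD 116,436.42
CAD 116,436.42 ÷ 0.16911 = HKD 688,524.75
HKD 688,524.75 × 9.2315 = INR 6,356,116.19
Profit = INR 6,356,116.19 − INR 6,178,000.00

Profit: INR 178,116.19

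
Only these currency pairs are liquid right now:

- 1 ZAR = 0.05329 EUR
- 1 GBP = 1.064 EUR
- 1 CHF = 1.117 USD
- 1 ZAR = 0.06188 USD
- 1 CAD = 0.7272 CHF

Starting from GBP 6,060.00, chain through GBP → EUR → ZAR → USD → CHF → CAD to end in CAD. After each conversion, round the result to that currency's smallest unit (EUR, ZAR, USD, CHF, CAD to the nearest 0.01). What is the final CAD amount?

GBP 6,060.00 × 1.064 = EUR 6,447.84
EUR 6,447.84 ÷ 0.05329 = ZAR 120,995.31
ZAR 120,995.31 × 0.06188 = USD 7,487.19
USD 7,487.19 ÷ 1.117 = CHF 6,702.95
CHF 6,702.95 ÷ 0.7272 = CAD 9,217.48

CAD 9,217.48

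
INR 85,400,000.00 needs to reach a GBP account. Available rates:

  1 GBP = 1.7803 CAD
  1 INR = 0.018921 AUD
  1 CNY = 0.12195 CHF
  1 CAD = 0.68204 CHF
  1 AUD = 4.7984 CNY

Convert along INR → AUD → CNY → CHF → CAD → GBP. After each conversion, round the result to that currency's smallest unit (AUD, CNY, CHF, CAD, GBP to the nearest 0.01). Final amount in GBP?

INR 85,400,000.00 × 0.018921 = AUD 1,615,853.40
AUD 1,615,853.40 × 4.7984 = CNY 7,753,510.95
CNY 7,753,510.95 × 0.12195 = CHF 945,540.66
CHF 945,540.66 ÷ 0.68204 = CAD 1,386,341.94
CAD 1,386,341.94 ÷ 1.7803 = GBP 778,712.54

GBP 778,712.54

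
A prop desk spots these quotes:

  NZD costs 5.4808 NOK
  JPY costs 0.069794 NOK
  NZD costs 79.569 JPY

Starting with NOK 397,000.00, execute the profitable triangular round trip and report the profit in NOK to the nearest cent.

Profit: NOK 5,261.57

Profitable loop is NOK → NZD → JPY → NOK:
NOK 397,000.00 ÷ 5.4808 = NZD 72,434.68
NZD 72,434.68 × 79.569 = JPY 5,763,555
JPY 5,763,555 × 0.069794 = NOK 402,261.57
Profit = NOK 402,261.57 − NOK 397,000.00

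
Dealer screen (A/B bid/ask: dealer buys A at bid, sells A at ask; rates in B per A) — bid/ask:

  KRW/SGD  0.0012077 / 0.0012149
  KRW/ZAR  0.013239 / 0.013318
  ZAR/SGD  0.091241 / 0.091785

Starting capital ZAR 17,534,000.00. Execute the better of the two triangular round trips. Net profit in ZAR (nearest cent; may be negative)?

Best loop ZAR → SGD → KRW → ZAR:
ZAR 17,534,000.00 × 0.091241 (sell ZAR at bid) = SGD 1,599,819.69
SGD 1,599,819.69 ÷ 0.0012149 (buy KRW at ask) = KRW 1,316,832,409
KRW 1,316,832,409 × 0.013239 (sell KRW at bid) = ZAR 17,433,544.27

Net result: ZAR -100,455.73 (no profitable arbitrage after spreads)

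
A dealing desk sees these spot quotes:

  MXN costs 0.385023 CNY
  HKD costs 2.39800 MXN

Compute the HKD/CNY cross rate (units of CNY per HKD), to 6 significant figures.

HKD/CNY = 0.923285

1 HKD × 2.39800 = 2.398 MXN
2.398 MXN × 0.385023 = 0.923285 CNY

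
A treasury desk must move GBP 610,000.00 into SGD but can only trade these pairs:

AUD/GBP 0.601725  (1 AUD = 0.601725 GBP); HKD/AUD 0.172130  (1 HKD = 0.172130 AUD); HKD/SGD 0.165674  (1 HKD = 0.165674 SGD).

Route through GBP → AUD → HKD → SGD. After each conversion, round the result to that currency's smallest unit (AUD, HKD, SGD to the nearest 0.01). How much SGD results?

SGD 975,729.80

GBP 610,000.00 ÷ 0.601725 = AUD 1,013,752.13
AUD 1,013,752.13 ÷ 0.172130 = HKD 5,889,456.40
HKD 5,889,456.40 × 0.165674 = SGD 975,729.80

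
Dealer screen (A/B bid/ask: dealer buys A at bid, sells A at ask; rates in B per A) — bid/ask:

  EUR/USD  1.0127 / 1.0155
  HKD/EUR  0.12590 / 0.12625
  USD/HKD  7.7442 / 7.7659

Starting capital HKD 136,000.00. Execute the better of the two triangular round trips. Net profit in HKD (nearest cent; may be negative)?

Net profit: HKD 595.31

Best loop HKD → USD → EUR → HKD:
HKD 136,000.00 ÷ 7.7659 (buy USD at ask) = USD 17,512.46
USD 17,512.46 ÷ 1.0155 (buy EUR at ask) = EUR 17,245.16
EUR 17,245.16 ÷ 0.12625 (buy HKD at ask) = HKD 136,595.31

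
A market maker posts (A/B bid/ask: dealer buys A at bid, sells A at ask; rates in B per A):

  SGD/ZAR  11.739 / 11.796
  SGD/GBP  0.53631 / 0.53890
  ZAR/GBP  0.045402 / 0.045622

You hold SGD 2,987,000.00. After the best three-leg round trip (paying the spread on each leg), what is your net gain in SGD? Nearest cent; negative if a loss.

Net result: SGD -10,252.25 (no profitable arbitrage after spreads)

Best loop SGD → GBP → ZAR → SGD:
SGD 2,987,000.00 × 0.53631 (sell SGD at bid) = GBP 1,601,957.97
GBP 1,601,957.97 ÷ 0.045622 (buy ZAR at ask) = ZAR 35,113,716.41
ZAR 35,113,716.41 ÷ 11.796 (buy SGD at ask) = SGD 2,976,747.75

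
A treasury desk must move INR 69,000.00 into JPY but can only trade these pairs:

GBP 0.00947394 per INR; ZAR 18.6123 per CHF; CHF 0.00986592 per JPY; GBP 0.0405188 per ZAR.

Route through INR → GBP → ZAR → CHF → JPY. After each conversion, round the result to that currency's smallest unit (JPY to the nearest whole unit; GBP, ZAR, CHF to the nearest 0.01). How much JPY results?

JPY 87,859

INR 69,000.00 × 0.00947394 = GBP 653.70
GBP 653.70 ÷ 0.0405188 = ZAR 16,133.25
ZAR 16,133.25 ÷ 18.6123 = CHF 866.81
CHF 866.81 ÷ 0.00986592 = JPY 87,859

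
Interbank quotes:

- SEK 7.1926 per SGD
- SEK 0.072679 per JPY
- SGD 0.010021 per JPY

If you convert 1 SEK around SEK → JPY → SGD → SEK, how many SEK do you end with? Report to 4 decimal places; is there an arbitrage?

Around SEK → JPY → SGD → SEK: 1 ÷ 0.072679 × 0.010021 × 7.1926 = 0.991718
Product < 1; profitable direction is SEK → SGD → JPY → SEK.

0.9917 (arbitrage exists)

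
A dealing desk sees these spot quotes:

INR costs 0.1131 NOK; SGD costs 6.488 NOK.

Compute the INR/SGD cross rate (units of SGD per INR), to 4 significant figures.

INR/SGD = 0.01743

1 INR × 0.1131 = 0.1131 NOK
0.1131 NOK ÷ 6.488 = 0.0174322 SGD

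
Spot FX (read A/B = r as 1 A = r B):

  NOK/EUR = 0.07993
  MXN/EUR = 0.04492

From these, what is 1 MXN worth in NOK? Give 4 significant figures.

MXN/NOK = 0.5620

1 MXN × 0.04492 = 0.04492 EUR
0.04492 EUR ÷ 0.07993 = 0.561992 NOK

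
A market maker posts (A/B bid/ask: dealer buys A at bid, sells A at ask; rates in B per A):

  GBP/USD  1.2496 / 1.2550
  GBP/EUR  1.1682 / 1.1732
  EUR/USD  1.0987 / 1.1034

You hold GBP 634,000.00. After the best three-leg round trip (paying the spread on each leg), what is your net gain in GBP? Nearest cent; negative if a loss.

Best loop GBP → EUR → USD → GBP:
GBP 634,000.00 × 1.1682 (sell GBP at bid) = EUR 740,638.80
EUR 740,638.80 × 1.0987 (sell EUR at bid) = USD 813,739.85
USD 813,739.85 ÷ 1.2550 (buy GBP at ask) = GBP 648,398.29

Net profit: GBP 14,398.29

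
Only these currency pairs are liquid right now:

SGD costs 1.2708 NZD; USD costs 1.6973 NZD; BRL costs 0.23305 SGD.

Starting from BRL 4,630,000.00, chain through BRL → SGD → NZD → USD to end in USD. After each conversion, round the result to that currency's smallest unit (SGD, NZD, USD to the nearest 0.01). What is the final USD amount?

BRL 4,630,000.00 × 0.23305 = SGD 1,079,021.50
SGD 1,079,021.50 × 1.2708 = NZD 1,371,220.52
NZD 1,371,220.52 ÷ 1.6973 = USD 807,883.41

USD 807,883.41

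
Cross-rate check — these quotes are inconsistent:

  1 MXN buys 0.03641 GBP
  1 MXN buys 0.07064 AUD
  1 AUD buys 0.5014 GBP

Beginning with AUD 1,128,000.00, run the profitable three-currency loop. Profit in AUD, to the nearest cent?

Profitable loop is AUD → MXN → GBP → AUD:
AUD 1,128,000.00 ÷ 0.07064 = MXN 15,968,289.92
MXN 15,968,289.92 × 0.03641 = GBP 581,405.44
GBP 581,405.44 ÷ 0.5014 = AUD 1,159,564.09
Profit = AUD 1,159,564.09 − AUD 1,128,000.00

Profit: AUD 31,564.09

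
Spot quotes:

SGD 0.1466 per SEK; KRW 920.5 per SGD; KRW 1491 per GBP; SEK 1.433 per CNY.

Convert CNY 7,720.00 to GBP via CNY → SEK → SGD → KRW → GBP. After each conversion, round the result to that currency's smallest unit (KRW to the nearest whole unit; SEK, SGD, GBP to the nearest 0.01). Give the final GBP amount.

CNY 7,720.00 × 1.433 = SEK 11,062.76
SEK 11,062.76 × 0.1466 = SGD 1,621.80
SGD 1,621.80 × 920.5 = KRW 1,492,867
KRW 1,492,867 ÷ 1491 = GBP 1,001.25

GBP 1,001.25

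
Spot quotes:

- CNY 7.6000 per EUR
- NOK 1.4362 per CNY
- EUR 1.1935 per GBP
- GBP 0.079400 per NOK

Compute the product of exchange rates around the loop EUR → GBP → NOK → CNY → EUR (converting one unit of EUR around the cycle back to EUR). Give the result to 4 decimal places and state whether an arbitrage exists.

Around EUR → GBP → NOK → CNY → EUR: 1 ÷ 1.1935 ÷ 0.079400 ÷ 1.4362 ÷ 7.6000 = 0.966782
Product < 1; profitable direction is EUR → CNY → NOK → GBP → EUR.

0.9668 (arbitrage exists)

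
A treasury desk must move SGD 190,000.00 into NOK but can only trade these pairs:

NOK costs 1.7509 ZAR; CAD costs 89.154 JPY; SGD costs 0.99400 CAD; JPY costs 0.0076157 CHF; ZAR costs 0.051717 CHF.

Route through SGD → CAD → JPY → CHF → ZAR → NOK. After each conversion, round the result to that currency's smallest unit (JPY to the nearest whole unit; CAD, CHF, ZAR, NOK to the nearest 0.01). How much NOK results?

NOK 1,416,106.64

SGD 190,000.00 × 0.99400 = CAD 188,860.00
CAD 188,860.00 × 89.154 = JPY 16,837,624
JPY 16,837,624 × 0.0076157 = CHF 128,230.29
CHF 128,230.29 ÷ 0.051717 = ZAR 2,479,461.11
ZAR 2,479,461.11 ÷ 1.7509 = NOK 1,416,106.64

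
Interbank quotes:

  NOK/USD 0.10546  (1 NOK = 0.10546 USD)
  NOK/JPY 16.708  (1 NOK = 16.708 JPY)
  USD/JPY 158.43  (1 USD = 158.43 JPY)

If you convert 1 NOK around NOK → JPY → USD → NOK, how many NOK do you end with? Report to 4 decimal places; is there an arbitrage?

1.0000 (no arbitrage)

Around NOK → JPY → USD → NOK: 1 × 16.708 ÷ 158.43 ÷ 0.10546 = 0.999998
Product ≈ 1 (deviation 0.000%, within rounding noise).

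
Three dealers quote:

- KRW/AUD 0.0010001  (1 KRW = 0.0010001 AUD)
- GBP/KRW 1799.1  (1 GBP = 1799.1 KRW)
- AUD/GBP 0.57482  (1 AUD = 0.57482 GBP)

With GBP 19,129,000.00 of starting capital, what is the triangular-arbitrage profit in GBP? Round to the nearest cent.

Profit: GBP 655,399.29

Profitable loop is GBP → KRW → AUD → GBP:
GBP 19,129,000.00 × 1799.1 = KRW 34,414,983,900
KRW 34,414,983,900 × 0.0010001 = AUD 34,418,425.40
AUD 34,418,425.40 × 0.57482 = GBP 19,784,399.29
Profit = GBP 19,784,399.29 − GBP 19,129,000.00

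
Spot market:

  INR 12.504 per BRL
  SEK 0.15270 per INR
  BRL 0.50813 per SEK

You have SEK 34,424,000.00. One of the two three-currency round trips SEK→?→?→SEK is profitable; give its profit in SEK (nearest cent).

Profitable loop is SEK → INR → BRL → SEK:
SEK 34,424,000.00 ÷ 0.15270 = INR 225,435,494.43
INR 225,435,494.43 ÷ 12.504 = BRL 18,029,070.25
BRL 18,029,070.25 ÷ 0.50813 = SEK 35,481,215.93
Profit = SEK 35,481,215.93 − SEK 34,424,000.00

Profit: SEK 1,057,215.93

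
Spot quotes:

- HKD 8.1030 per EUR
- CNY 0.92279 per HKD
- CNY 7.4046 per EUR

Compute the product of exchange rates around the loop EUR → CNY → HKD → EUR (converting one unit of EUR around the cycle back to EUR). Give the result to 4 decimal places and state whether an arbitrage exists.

0.9903 (arbitrage exists)

Around EUR → CNY → HKD → EUR: 1 × 7.4046 ÷ 0.92279 ÷ 8.1030 = 0.990268
Product < 1; profitable direction is EUR → HKD → CNY → EUR.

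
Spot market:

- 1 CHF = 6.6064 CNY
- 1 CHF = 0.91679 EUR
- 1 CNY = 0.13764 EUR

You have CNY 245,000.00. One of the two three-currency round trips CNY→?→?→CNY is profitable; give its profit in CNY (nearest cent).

Profitable loop is CNY → CHF → EUR → CNY:
CNY 245,000.00 ÷ 6.6064 = CHF 37,085.25
CHF 37,085.25 × 0.91679 = EUR 33,999.39
EUR 33,999.39 ÷ 0.13764 = CNY 247,016.76
Profit = CNY 247,016.76 − CNY 245,000.00

Profit: CNY 2,016.76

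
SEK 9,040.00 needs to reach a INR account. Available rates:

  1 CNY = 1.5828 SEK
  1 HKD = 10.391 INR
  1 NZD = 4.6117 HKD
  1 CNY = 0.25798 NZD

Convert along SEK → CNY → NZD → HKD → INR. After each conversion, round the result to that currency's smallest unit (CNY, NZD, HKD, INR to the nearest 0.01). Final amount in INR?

SEK 9,040.00 ÷ 1.5828 = CNY 5,711.40
CNY 5,711.40 × 0.25798 = NZD 1,473.43
NZD 1,473.43 × 4.6117 = HKD 6,795.02
HKD 6,795.02 × 10.391 = INR 70,607.05

INR 70,607.05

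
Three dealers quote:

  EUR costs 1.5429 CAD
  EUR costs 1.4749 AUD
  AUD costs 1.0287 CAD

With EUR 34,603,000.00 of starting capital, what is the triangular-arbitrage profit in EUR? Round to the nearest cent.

Profitable loop is EUR → CAD → AUD → EUR:
EUR 34,603,000.00 × 1.5429 = CAD 53,388,968.70
CAD 53,388,968.70 ÷ 1.0287 = AUD 51,899,454.36
AUD 51,899,454.36 ÷ 1.4749 = EUR 35,188,456.41
Profit = EUR 35,188,456.41 − EUR 34,603,000.00

Profit: EUR 585,456.41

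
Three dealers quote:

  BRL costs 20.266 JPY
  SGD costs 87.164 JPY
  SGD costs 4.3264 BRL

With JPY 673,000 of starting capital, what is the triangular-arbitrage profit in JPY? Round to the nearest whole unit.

Profitable loop is JPY → SGD → BRL → JPY:
JPY 673,000 ÷ 87.164 = SGD 7,721.08
SGD 7,721.08 × 4.3264 = BRL 33,404.47
BRL 33,404.47 × 20.266 = JPY 676,975
Profit = JPY 676,975 − JPY 673,000

Profit: JPY 3,975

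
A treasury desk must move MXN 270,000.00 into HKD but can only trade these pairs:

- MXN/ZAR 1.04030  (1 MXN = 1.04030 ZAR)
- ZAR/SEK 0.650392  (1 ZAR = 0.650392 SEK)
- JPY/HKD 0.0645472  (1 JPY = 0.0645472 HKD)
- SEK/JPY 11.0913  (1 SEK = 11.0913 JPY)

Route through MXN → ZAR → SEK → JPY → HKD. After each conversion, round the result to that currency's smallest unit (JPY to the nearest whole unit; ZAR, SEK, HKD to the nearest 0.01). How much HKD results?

MXN 270,000.00 × 1.04030 = ZAR 280,881.00
ZAR 280,881.00 × 0.650392 = SEK 182,682.76
SEK 182,682.76 × 11.0913 = JPY 2,026,189
JPY 2,026,189 × 0.0645472 = HKD 130,784.83

HKD 130,784.83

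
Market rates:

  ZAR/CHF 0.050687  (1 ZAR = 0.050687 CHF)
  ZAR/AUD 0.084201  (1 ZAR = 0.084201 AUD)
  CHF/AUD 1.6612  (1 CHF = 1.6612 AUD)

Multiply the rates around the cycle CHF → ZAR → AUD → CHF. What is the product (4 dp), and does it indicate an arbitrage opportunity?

1.0000 (no arbitrage)

Around CHF → ZAR → AUD → CHF: 1 ÷ 0.050687 × 0.084201 ÷ 1.6612 = 0.999997
Product ≈ 1 (deviation 0.000%, within rounding noise).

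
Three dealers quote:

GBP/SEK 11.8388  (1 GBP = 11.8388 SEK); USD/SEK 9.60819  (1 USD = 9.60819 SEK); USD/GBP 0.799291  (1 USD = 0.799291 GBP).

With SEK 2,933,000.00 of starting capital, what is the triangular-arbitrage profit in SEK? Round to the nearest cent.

Profit: SEK 45,112.08

Profitable loop is SEK → GBP → USD → SEK:
SEK 2,933,000.00 ÷ 11.8388 = GBP 247,744.70
GBP 247,744.70 ÷ 0.799291 = USD 309,955.58
USD 309,955.58 × 9.60819 = SEK 2,978,112.08
Profit = SEK 2,978,112.08 − SEK 2,933,000.00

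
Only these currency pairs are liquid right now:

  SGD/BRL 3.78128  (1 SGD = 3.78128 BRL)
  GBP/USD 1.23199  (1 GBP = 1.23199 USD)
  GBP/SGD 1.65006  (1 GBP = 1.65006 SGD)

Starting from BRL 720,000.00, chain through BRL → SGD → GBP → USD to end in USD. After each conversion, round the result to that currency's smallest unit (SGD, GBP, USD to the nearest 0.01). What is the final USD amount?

BRL 720,000.00 ÷ 3.78128 = SGD 190,411.71
SGD 190,411.71 ÷ 1.65006 = GBP 115,396.84
GBP 115,396.84 × 1.23199 = USD 142,167.75

USD 142,167.75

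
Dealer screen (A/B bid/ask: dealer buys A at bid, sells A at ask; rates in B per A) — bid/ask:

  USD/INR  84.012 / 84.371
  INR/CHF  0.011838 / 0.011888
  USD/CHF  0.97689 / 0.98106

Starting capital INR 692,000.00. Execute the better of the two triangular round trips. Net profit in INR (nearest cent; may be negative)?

Net profit: INR 9,504.05

Best loop INR → CHF → USD → INR:
INR 692,000.00 × 0.011838 (sell INR at bid) = CHF 8,191.90
CHF 8,191.90 ÷ 0.98106 (buy USD at ask) = USD 8,350.05
USD 8,350.05 × 84.012 (sell USD at bid) = INR 701,504.05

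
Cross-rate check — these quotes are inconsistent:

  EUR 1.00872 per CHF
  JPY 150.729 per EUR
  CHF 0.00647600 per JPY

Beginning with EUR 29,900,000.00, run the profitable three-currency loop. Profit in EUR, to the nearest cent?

Profitable loop is EUR → CHF → JPY → EUR:
EUR 29,900,000.00 ÷ 1.00872 = CHF 29,641,525.89
CHF 29,641,525.89 ÷ 0.00647600 = JPY 4,577,134,944
JPY 4,577,134,944 ÷ 150.729 = EUR 30,366,651.03
Profit = EUR 30,366,651.03 − EUR 29,900,000.00

Profit: EUR 466,651.03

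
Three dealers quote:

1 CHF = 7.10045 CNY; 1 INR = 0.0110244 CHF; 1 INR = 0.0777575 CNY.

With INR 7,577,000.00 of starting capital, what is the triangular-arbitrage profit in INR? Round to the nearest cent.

Profit: INR 50,739.17

Profitable loop is INR → CHF → CNY → INR:
INR 7,577,000.00 × 0.0110244 = CHF 83,531.88
CHF 83,531.88 × 7.10045 = CNY 593,113.93
CNY 593,113.93 ÷ 0.0777575 = INR 7,627,739.17
Profit = INR 7,627,739.17 − INR 7,577,000.00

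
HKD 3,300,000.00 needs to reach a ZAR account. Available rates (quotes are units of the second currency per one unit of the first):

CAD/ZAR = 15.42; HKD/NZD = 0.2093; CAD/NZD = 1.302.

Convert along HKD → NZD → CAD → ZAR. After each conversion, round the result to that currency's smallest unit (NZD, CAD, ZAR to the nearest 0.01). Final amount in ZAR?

HKD 3,300,000.00 × 0.2093 = NZD 690,690.00
NZD 690,690.00 ÷ 1.302 = CAD 530,483.87
CAD 530,483.87 × 15.42 = ZAR 8,180,061.28

ZAR 8,180,061.28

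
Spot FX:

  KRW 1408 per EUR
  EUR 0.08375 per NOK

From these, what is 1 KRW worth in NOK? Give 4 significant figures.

1 KRW ÷ 1408 = 0.000710227 EUR
0.000710227 EUR ÷ 0.08375 = 0.00848033 NOK

KRW/NOK = 0.008480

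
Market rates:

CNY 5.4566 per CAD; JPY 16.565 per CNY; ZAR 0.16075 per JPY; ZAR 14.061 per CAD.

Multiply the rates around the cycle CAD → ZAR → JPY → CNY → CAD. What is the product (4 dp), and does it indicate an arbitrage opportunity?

Around CAD → ZAR → JPY → CNY → CAD: 1 × 14.061 ÷ 0.16075 ÷ 16.565 ÷ 5.4566 = 0.967724
Product < 1; profitable direction is CAD → CNY → JPY → ZAR → CAD.

0.9677 (arbitrage exists)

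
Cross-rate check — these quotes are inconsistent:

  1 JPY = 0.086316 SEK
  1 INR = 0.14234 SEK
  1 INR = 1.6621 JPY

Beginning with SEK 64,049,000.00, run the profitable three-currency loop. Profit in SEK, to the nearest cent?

Profit: SEK 506,588.98

Profitable loop is SEK → INR → JPY → SEK:
SEK 64,049,000.00 ÷ 0.14234 = INR 449,971,898.27
INR 449,971,898.27 × 1.6621 = JPY 747,898,292
JPY 747,898,292 × 0.086316 = SEK 64,555,588.98
Profit = SEK 64,555,588.98 − SEK 64,049,000.00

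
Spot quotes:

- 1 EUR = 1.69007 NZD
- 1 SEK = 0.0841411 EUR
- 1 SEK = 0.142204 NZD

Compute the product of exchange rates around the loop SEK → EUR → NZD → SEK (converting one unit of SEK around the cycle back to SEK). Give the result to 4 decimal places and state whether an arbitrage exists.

1.0000 (no arbitrage)

Around SEK → EUR → NZD → SEK: 1 × 0.0841411 × 1.69007 ÷ 0.142204 = 1.000002
Product ≈ 1 (deviation 0.000%, within rounding noise).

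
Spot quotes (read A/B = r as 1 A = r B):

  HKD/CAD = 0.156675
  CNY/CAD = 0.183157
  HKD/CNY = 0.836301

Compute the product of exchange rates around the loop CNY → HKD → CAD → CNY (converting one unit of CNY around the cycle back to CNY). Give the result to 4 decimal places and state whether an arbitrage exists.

Around CNY → HKD → CAD → CNY: 1 ÷ 0.836301 × 0.156675 ÷ 0.183157 = 1.022854
Product > 1; profitable direction is CNY → HKD → CAD → CNY.

1.0229 (arbitrage exists)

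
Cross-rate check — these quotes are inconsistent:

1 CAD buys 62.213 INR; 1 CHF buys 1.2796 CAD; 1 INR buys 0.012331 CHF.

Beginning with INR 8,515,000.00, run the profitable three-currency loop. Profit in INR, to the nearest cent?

Profitable loop is INR → CAD → CHF → INR:
INR 8,515,000.00 ÷ 62.213 = CAD 136,868.50
CAD 136,868.50 ÷ 1.2796 = CHF 106,961.94
CHF 106,961.94 ÷ 0.012331 = INR 8,674,230.91
Profit = INR 8,674,230.91 − INR 8,515,000.00

Profit: INR 159,230.91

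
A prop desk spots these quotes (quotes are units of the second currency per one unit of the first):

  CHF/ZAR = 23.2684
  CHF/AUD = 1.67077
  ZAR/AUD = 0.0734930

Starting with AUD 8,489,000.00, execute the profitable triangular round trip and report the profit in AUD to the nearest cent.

Profitable loop is AUD → CHF → ZAR → AUD:
AUD 8,489,000.00 ÷ 1.67077 = CHF 5,080,890.85
CHF 5,080,890.85 × 23.2684 = ZAR 118,224,200.58
ZAR 118,224,200.58 × 0.0734930 = AUD 8,688,651.17
Profit = AUD 8,688,651.17 − AUD 8,489,000.00

Profit: AUD 199,651.17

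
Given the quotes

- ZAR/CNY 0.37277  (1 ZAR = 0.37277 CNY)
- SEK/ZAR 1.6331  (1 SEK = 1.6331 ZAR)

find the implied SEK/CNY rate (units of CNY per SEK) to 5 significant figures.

SEK/CNY = 0.60877

1 SEK × 1.6331 = 1.6331 ZAR
1.6331 ZAR × 0.37277 = 0.608771 CNY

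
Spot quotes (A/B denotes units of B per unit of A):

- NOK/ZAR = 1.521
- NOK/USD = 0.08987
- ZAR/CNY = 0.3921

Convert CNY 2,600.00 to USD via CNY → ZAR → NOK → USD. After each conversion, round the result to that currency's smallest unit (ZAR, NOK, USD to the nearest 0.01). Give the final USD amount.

USD 391.80

CNY 2,600.00 ÷ 0.3921 = ZAR 6,630.96
ZAR 6,630.96 ÷ 1.521 = NOK 4,359.61
NOK 4,359.61 × 0.08987 = USD 391.80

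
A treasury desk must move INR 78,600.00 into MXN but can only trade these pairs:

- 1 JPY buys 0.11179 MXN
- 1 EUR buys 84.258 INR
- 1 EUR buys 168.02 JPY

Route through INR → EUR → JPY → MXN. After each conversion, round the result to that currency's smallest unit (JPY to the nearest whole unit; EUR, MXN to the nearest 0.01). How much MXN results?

MXN 17,521.63

INR 78,600.00 ÷ 84.258 = EUR 932.85
EUR 932.85 × 168.02 = JPY 156,737
JPY 156,737 × 0.11179 = MXN 17,521.63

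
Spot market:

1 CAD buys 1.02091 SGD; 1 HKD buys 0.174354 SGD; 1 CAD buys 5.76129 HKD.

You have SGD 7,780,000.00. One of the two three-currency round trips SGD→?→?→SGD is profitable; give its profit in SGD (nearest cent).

Profit: SGD 127,066.71

Profitable loop is SGD → HKD → CAD → SGD:
SGD 7,780,000.00 ÷ 0.174354 = HKD 44,621,861.27
HKD 44,621,861.27 ÷ 5.76129 = CAD 7,745,116.33
CAD 7,745,116.33 × 1.02091 = SGD 7,907,066.71
Profit = SGD 7,907,066.71 − SGD 7,780,000.00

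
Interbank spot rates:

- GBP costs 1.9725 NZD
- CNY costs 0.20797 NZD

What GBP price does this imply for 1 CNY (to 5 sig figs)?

CNY/GBP = 0.10543

1 CNY × 0.20797 = 0.20797 NZD
0.20797 NZD ÷ 1.9725 = 0.105435 GBP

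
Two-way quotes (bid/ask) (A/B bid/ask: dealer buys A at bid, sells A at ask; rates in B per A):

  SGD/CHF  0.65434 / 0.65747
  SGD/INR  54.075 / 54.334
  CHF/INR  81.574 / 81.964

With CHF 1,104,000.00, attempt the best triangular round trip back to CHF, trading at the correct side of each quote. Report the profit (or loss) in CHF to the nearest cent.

Best loop CHF → SGD → INR → CHF:
CHF 1,104,000.00 ÷ 0.65747 (buy SGD at ask) = SGD 1,679,164.07
SGD 1,679,164.07 × 54.075 (sell SGD at bid) = INR 90,800,796.99
INR 90,800,796.99 ÷ 81.964 (buy CHF at ask) = CHF 1,107,813.15

Net profit: CHF 3,813.15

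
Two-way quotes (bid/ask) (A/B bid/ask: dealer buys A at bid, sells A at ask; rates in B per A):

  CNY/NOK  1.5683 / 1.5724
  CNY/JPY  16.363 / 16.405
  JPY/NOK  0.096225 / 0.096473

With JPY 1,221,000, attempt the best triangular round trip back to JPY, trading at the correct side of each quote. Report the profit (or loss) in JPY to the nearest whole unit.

Net profit: JPY 1,654

Best loop JPY → NOK → CNY → JPY:
JPY 1,221,000 × 0.096225 (sell JPY at bid) = NOK 117,490.73
NOK 117,490.73 ÷ 1.5724 (buy CNY at ask) = CNY 74,720.63
CNY 74,720.63 × 16.363 (sell CNY at bid) = JPY 1,222,654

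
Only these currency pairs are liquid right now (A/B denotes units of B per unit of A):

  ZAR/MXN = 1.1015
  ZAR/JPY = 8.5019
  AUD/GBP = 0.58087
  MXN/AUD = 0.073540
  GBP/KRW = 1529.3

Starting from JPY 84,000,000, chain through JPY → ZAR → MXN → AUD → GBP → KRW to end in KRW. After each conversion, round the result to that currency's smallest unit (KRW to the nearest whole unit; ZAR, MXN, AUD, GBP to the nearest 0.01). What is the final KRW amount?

JPY 84,000,000 ÷ 8.5019 = ZAR 9,880,144.44
ZAR 9,880,144.44 × 1.1015 = MXN 10,882,979.10
MXN 10,882,979.10 × 0.073540 = AUD 800,334.28
AUD 800,334.28 × 0.58087 = GBP 464,890.17
GBP 464,890.17 × 1529.3 = KRW 710,956,537

KRW 710,956,537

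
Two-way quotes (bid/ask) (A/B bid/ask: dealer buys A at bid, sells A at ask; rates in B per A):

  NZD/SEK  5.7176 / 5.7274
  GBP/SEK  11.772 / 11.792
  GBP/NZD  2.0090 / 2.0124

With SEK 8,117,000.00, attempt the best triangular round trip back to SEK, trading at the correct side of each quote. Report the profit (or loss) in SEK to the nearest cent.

Net profit: SEK 173,371.18

Best loop SEK → NZD → GBP → SEK:
SEK 8,117,000.00 ÷ 5.7274 (buy NZD at ask) = NZD 1,417,222.47
NZD 1,417,222.47 ÷ 2.0124 (buy GBP at ask) = GBP 704,244.92
GBP 704,244.92 × 11.772 (sell GBP at bid) = SEK 8,290,371.18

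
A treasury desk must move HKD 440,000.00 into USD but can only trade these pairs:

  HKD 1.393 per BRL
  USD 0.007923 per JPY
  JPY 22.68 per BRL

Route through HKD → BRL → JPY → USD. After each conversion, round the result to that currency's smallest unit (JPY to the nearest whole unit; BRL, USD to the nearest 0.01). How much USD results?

HKD 440,000.00 ÷ 1.393 = BRL 315,865.04
BRL 315,865.04 × 22.68 = JPY 7,163,819
JPY 7,163,819 × 0.007923 = USD 56,758.94

USD 56,758.94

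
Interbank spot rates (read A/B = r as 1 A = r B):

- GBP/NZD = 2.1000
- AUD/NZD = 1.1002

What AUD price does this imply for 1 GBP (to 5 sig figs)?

1 GBP × 2.1000 = 2.1 NZD
2.1 NZD ÷ 1.1002 = 1.90874 AUD

GBP/AUD = 1.9087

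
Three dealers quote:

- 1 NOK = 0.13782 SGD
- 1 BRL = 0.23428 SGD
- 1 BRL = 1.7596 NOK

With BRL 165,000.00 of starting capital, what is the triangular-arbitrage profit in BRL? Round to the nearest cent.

Profitable loop is BRL → NOK → SGD → BRL:
BRL 165,000.00 × 1.7596 = NOK 290,334.00
NOK 290,334.00 × 0.13782 = SGD 40,013.83
SGD 40,013.83 ÷ 0.23428 = BRL 170,794.91
Profit = BRL 170,794.91 − BRL 165,000.00

Profit: BRL 5,794.91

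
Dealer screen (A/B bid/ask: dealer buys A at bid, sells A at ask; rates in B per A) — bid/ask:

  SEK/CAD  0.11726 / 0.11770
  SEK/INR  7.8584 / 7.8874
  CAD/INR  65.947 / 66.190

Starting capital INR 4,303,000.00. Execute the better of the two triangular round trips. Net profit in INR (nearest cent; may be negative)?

Best loop INR → CAD → SEK → INR:
INR 4,303,000.00 ÷ 66.190 (buy CAD at ask) = CAD 65,009.82
CAD 65,009.82 ÷ 0.11770 (buy SEK at ask) = SEK 552,334.92
SEK 552,334.92 × 7.8584 (sell SEK at bid) = INR 4,340,468.74

Net profit: INR 37,468.74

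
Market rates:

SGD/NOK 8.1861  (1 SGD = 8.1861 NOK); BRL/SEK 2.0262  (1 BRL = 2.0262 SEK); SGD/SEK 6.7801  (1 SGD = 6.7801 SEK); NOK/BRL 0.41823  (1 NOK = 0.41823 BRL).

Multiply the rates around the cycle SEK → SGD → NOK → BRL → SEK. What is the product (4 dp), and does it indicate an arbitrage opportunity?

1.0231 (arbitrage exists)

Around SEK → SGD → NOK → BRL → SEK: 1 ÷ 6.7801 × 8.1861 × 0.41823 × 2.0262 = 1.023148
Product > 1; profitable direction is SEK → SGD → NOK → BRL → SEK.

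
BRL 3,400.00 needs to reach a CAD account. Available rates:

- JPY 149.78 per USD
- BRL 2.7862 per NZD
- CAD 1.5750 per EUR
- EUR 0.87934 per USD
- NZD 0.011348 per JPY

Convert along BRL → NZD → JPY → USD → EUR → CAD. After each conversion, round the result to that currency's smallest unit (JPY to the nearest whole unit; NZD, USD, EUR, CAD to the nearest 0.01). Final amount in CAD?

CAD 994.33

BRL 3,400.00 ÷ 2.7862 = NZD 1,220.30
NZD 1,220.30 ÷ 0.011348 = JPY 107,534
JPY 107,534 ÷ 149.78 = USD 717.95
USD 717.95 × 0.87934 = EUR 631.32
EUR 631.32 × 1.5750 = CAD 994.33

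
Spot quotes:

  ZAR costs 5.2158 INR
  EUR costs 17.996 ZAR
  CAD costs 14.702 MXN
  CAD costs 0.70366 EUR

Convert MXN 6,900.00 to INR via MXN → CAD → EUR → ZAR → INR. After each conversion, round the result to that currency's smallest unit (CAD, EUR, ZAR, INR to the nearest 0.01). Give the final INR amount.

INR 30,997.50

MXN 6,900.00 ÷ 14.702 = CAD 469.32
CAD 469.32 × 0.70366 = EUR 330.24
EUR 330.24 × 17.996 = ZAR 5,943.00
ZAR 5,943.00 × 5.2158 = INR 30,997.50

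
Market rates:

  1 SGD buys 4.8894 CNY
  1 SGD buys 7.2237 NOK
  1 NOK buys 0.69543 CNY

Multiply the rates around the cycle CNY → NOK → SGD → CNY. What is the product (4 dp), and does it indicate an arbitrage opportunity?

Around CNY → NOK → SGD → CNY: 1 ÷ 0.69543 ÷ 7.2237 × 4.8894 = 0.973290
Product < 1; profitable direction is CNY → SGD → NOK → CNY.

0.9733 (arbitrage exists)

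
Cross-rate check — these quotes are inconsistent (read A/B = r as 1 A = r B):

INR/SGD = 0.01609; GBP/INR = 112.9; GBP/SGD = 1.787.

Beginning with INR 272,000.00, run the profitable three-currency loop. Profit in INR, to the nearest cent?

Profit: INR 4,499.49

Profitable loop is INR → SGD → GBP → INR:
INR 272,000.00 × 0.01609 = SGD 4,376.48
SGD 4,376.48 ÷ 1.787 = GBP 2,449.07
GBP 2,449.07 × 112.9 = INR 276,499.49
Profit = INR 276,499.49 − INR 272,000.00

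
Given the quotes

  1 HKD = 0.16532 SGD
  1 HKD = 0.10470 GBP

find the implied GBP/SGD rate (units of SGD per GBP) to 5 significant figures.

GBP/SGD = 1.5790

1 GBP ÷ 0.10470 = 9.5511 HKD
9.5511 HKD × 0.16532 = 1.57899 SGD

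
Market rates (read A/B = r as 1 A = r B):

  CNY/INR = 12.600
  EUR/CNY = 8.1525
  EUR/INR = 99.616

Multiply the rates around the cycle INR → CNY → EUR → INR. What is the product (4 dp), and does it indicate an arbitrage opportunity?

0.9698 (arbitrage exists)

Around INR → CNY → EUR → INR: 1 ÷ 12.600 ÷ 8.1525 × 99.616 = 0.969768
Product < 1; profitable direction is INR → EUR → CNY → INR.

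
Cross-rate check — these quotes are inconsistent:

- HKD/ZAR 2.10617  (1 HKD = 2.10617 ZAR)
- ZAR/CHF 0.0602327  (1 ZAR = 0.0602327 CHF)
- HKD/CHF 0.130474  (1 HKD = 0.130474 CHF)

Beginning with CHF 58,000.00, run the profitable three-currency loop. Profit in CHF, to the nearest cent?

Profit: CHF 1,652.17

Profitable loop is CHF → ZAR → HKD → CHF:
CHF 58,000.00 ÷ 0.0602327 = ZAR 962,932.10
ZAR 962,932.10 ÷ 2.10617 = HKD 457,195.81
HKD 457,195.81 × 0.130474 = CHF 59,652.17
Profit = CHF 59,652.17 − CHF 58,000.00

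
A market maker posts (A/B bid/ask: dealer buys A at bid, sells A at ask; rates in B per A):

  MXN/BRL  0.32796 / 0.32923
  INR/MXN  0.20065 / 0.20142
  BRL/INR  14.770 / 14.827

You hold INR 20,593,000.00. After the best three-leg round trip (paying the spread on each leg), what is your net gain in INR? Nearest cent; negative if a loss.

Net profit: INR 351,227.10

Best loop INR → BRL → MXN → INR:
INR 20,593,000.00 ÷ 14.827 (buy BRL at ask) = BRL 1,388,885.14
BRL 1,388,885.14 ÷ 0.32923 (buy MXN at ask) = MXN 4,218,586.22
MXN 4,218,586.22 ÷ 0.20142 (buy INR at ask) = INR 20,944,227.10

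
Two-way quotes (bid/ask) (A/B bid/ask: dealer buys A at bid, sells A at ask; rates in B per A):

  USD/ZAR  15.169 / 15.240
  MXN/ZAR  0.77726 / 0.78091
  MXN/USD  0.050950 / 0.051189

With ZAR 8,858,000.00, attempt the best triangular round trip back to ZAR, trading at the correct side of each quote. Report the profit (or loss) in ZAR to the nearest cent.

Best loop ZAR → USD → MXN → ZAR:
ZAR 8,858,000.00 ÷ 15.240 (buy USD at ask) = USD 581,233.60
USD 581,233.60 ÷ 0.051189 (buy MXN at ask) = MXN 11,354,658.15
MXN 11,354,658.15 × 0.77726 (sell MXN at bid) = ZAR 8,825,521.59

Net result: ZAR -32,478.41 (no profitable arbitrage after spreads)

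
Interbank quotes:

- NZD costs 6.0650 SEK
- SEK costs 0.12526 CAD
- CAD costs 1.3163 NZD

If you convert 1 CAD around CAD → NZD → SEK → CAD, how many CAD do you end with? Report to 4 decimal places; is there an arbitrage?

Around CAD → NZD → SEK → CAD: 1 × 1.3163 × 6.0650 × 0.12526 = 0.999996
Product ≈ 1 (deviation 0.000%, within rounding noise).

1.0000 (no arbitrage)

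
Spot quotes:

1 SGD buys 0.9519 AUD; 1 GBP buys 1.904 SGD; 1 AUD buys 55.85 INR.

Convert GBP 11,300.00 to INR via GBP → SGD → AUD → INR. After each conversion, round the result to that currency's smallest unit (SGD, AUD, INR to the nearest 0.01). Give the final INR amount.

INR 1,143,825.87

GBP 11,300.00 × 1.904 = SGD 21,515.20
SGD 21,515.20 × 0.9519 = AUD 20,480.32
AUD 20,480.32 × 55.85 = INR 1,143,825.87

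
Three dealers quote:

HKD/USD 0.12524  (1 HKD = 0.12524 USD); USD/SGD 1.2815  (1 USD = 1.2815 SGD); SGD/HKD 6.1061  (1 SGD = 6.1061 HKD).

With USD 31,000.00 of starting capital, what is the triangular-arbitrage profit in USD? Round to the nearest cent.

Profit: USD 632.69

Profitable loop is USD → HKD → SGD → USD:
USD 31,000.00 ÷ 0.12524 = HKD 247,524.75
HKD 247,524.75 ÷ 6.1061 = SGD 40,537.29
SGD 40,537.29 ÷ 1.2815 = USD 31,632.69
Profit = USD 31,632.69 − USD 31,000.00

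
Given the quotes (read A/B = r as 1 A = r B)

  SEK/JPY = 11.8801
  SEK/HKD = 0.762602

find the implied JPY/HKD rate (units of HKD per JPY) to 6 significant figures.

JPY/HKD = 0.0641915

1 JPY ÷ 11.8801 = 0.0841744 SEK
0.0841744 SEK × 0.762602 = 0.0641915 HKD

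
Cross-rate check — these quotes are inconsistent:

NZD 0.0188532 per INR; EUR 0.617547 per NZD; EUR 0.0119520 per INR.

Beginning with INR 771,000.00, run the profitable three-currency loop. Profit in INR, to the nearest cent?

Profitable loop is INR → EUR → NZD → INR:
INR 771,000.00 × 0.0119520 = EUR 9,214.99
EUR 9,214.99 ÷ 0.617547 = NZD 14,921.93
NZD 14,921.93 ÷ 0.0188532 = INR 791,479.87
Profit = INR 791,479.87 − INR 771,000.00

Profit: INR 20,479.87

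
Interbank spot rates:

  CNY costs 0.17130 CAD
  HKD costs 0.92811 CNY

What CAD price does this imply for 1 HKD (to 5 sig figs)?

HKD/CAD = 0.15899

1 HKD × 0.92811 = 0.92811 CNY
0.92811 CNY × 0.17130 = 0.158985 CAD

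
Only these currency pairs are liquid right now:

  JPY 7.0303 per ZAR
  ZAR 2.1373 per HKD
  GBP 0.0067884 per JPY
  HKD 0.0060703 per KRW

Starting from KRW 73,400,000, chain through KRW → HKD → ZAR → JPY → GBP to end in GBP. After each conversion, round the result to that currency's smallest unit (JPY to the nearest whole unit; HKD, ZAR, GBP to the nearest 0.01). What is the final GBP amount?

GBP 45,447.82

KRW 73,400,000 × 0.0060703 = HKD 445,560.02
HKD 445,560.02 × 2.1373 = ZAR 952,295.43
ZAR 952,295.43 × 7.0303 = JPY 6,694,923
JPY 6,694,923 × 0.0067884 = GBP 45,447.82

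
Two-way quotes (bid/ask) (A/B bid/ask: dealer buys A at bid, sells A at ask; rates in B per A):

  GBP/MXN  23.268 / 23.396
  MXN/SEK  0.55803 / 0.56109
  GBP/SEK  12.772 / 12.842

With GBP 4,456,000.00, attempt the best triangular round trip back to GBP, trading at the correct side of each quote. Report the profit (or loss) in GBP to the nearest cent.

Net profit: GBP 49,356.06

Best loop GBP → MXN → SEK → GBP:
GBP 4,456,000.00 × 23.268 (sell GBP at bid) = MXN 103,682,208.00
MXN 103,682,208.00 × 0.55803 (sell MXN at bid) = SEK 57,857,782.53
SEK 57,857,782.53 ÷ 12.842 (buy GBP at ask) = GBP 4,505,356.06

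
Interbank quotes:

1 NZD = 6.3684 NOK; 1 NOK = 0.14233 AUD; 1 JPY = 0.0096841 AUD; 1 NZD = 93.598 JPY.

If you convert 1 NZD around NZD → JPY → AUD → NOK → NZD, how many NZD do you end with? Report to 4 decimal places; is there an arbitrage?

Around NZD → JPY → AUD → NOK → NZD: 1 × 93.598 × 0.0096841 ÷ 0.14233 ÷ 6.3684 = 0.999998
Product ≈ 1 (deviation 0.000%, within rounding noise).

1.0000 (no arbitrage)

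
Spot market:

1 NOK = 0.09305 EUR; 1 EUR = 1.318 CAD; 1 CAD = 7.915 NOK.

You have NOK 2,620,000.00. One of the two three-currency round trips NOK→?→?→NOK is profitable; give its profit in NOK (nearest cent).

Profit: NOK 79,097.57

Profitable loop is NOK → CAD → EUR → NOK:
NOK 2,620,000.00 ÷ 7.915 = CAD 331,017.06
CAD 331,017.06 ÷ 1.318 = EUR 251,151.03
EUR 251,151.03 ÷ 0.09305 = NOK 2,699,097.57
Profit = NOK 2,699,097.57 − NOK 2,620,000.00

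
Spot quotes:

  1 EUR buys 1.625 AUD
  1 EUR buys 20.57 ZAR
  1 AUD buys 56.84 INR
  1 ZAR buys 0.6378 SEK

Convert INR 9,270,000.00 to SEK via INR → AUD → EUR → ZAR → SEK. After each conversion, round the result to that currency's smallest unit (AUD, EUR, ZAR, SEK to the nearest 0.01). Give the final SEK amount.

INR 9,270,000.00 ÷ 56.84 = AUD 163,089.37
AUD 163,089.37 ÷ 1.625 = EUR 100,362.69
EUR 100,362.69 × 20.57 = ZAR 2,064,460.53
ZAR 2,064,460.53 × 0.6378 = SEK 1,316,712.93

SEK 1,316,712.93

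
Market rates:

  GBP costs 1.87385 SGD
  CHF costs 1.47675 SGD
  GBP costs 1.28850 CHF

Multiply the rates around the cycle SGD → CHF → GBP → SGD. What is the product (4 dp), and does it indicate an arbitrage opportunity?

0.9848 (arbitrage exists)

Around SGD → CHF → GBP → SGD: 1 ÷ 1.47675 ÷ 1.28850 × 1.87385 = 0.984790
Product < 1; profitable direction is SGD → GBP → CHF → SGD.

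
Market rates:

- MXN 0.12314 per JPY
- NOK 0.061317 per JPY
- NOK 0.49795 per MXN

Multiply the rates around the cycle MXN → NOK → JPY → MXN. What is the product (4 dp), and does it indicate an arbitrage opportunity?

Around MXN → NOK → JPY → MXN: 1 × 0.49795 ÷ 0.061317 × 0.12314 = 1.000009
Product ≈ 1 (deviation 0.001%, within rounding noise).

1.0000 (no arbitrage)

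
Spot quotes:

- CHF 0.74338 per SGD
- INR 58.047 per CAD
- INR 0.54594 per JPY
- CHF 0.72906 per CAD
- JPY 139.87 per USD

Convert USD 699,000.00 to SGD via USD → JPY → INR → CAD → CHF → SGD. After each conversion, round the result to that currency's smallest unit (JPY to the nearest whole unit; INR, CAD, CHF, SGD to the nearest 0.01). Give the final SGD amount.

SGD 901,818.80

USD 699,000.00 × 139.87 = JPY 97,769,130
JPY 97,769,130 × 0.54594 = INR 53,376,078.83
INR 53,376,078.83 ÷ 58.047 = CAD 919,532.08
CAD 919,532.08 × 0.72906 = CHF 670,394.06
CHF 670,394.06 ÷ 0.74338 = SGD 901,818.80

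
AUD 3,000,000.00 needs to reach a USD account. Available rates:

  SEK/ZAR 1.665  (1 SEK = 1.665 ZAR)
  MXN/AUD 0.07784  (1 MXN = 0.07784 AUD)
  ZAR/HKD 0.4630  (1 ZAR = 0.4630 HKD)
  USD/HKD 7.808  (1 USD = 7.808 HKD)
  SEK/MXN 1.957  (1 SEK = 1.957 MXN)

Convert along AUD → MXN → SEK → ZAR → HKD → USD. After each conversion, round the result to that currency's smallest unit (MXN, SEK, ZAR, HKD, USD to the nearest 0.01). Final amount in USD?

USD 1,944,388.42

AUD 3,000,000.00 ÷ 0.07784 = MXN 38,540,596.09
MXN 38,540,596.09 ÷ 1.957 = SEK 19,693,712.87
SEK 19,693,712.87 × 1.665 = ZAR 32,790,031.93
ZAR 32,790,031.93 × 0.4630 = HKD 15,181,784.78
HKD 15,181,784.78 ÷ 7.808 = USD 1,944,388.42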